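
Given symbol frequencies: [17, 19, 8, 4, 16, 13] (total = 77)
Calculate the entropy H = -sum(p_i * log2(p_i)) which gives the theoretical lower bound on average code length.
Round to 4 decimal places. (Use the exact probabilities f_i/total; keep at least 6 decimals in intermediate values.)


Per-symbol terms -p_i * log2(p_i) with p_i = f_i/77:
  p = 17/77 = 0.220779: log2(p) = -2.179324, -p*log2(p) = 0.481149
  p = 19/77 = 0.246753: log2(p) = -2.018859, -p*log2(p) = 0.498160
  p = 8/77 = 0.103896: log2(p) = -3.266787, -p*log2(p) = 0.339406
  p = 4/77 = 0.051948: log2(p) = -4.266787, -p*log2(p) = 0.221651
  p = 16/77 = 0.207792: log2(p) = -2.266787, -p*log2(p) = 0.471021
  p = 13/77 = 0.168831: log2(p) = -2.566347, -p*log2(p) = 0.433279
H = 0.481149 + 0.498160 + 0.339406 + 0.221651 + 0.471021 + 0.433279 = 2.444666

H = 2.4447 bits/symbol


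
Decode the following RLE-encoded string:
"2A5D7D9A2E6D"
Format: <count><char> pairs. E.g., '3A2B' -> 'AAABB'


Expanding each <count><char> pair:
  2A -> 'AA'
  5D -> 'DDDDD'
  7D -> 'DDDDDDD'
  9A -> 'AAAAAAAAA'
  2E -> 'EE'
  6D -> 'DDDDDD'

Decoded = AADDDDDDDDDDDDAAAAAAAAAEEDDDDDD


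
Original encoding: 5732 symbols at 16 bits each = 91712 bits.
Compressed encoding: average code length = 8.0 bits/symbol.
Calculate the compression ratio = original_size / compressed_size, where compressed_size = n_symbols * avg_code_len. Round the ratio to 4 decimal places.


original_size = n_symbols * orig_bits = 5732 * 16 = 91712 bits
compressed_size = n_symbols * avg_code_len = 5732 * 8.0 = 45856.0 bits
ratio = original_size / compressed_size = 91712 / 45856.0 = 2.0

Compression ratio = 2.0


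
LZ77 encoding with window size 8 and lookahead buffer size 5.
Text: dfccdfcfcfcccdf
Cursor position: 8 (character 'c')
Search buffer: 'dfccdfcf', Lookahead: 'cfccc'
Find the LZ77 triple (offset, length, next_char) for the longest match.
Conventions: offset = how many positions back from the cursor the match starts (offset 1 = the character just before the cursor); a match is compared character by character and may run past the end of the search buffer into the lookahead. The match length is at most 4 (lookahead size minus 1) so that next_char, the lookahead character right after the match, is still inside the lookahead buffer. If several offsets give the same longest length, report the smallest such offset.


Try each offset into the search buffer:
  offset=1 (pos 7, char 'f'): match length 0
  offset=2 (pos 6, char 'c'): match length 3
  offset=3 (pos 5, char 'f'): match length 0
  offset=4 (pos 4, char 'd'): match length 0
  offset=5 (pos 3, char 'c'): match length 1
  offset=6 (pos 2, char 'c'): match length 1
  offset=7 (pos 1, char 'f'): match length 0
  offset=8 (pos 0, char 'd'): match length 0
Longest match has length 3 at offset 2.
next_char = character at position 8 + 3 = 11 -> 'c'

Best match: offset=2, length=3 (matching 'cfc' starting at position 6)
LZ77 triple: (2, 3, 'c')


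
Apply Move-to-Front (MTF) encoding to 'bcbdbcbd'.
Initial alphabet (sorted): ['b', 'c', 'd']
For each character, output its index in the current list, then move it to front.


MTF encoding:
'b': index 0 in ['b', 'c', 'd'] -> ['b', 'c', 'd']
'c': index 1 in ['b', 'c', 'd'] -> ['c', 'b', 'd']
'b': index 1 in ['c', 'b', 'd'] -> ['b', 'c', 'd']
'd': index 2 in ['b', 'c', 'd'] -> ['d', 'b', 'c']
'b': index 1 in ['d', 'b', 'c'] -> ['b', 'd', 'c']
'c': index 2 in ['b', 'd', 'c'] -> ['c', 'b', 'd']
'b': index 1 in ['c', 'b', 'd'] -> ['b', 'c', 'd']
'd': index 2 in ['b', 'c', 'd'] -> ['d', 'b', 'c']


Output: [0, 1, 1, 2, 1, 2, 1, 2]


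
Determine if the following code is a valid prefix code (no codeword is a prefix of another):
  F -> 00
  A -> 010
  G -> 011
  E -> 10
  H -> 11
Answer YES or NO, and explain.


Checking each pair (does one codeword prefix another?):
  F='00' vs A='010': no prefix
  F='00' vs G='011': no prefix
  F='00' vs E='10': no prefix
  F='00' vs H='11': no prefix
  A='010' vs F='00': no prefix
  A='010' vs G='011': no prefix
  A='010' vs E='10': no prefix
  A='010' vs H='11': no prefix
  G='011' vs F='00': no prefix
  G='011' vs A='010': no prefix
  G='011' vs E='10': no prefix
  G='011' vs H='11': no prefix
  E='10' vs F='00': no prefix
  E='10' vs A='010': no prefix
  E='10' vs G='011': no prefix
  E='10' vs H='11': no prefix
  H='11' vs F='00': no prefix
  H='11' vs A='010': no prefix
  H='11' vs G='011': no prefix
  H='11' vs E='10': no prefix
No violation found over all pairs.

YES -- this is a valid prefix code. No codeword is a prefix of any other codeword.


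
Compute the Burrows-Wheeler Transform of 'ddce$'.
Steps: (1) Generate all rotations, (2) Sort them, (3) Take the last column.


Rotations (sorted):
  0: $ddce -> last char: e
  1: ce$dd -> last char: d
  2: dce$d -> last char: d
  3: ddce$ -> last char: $
  4: e$ddc -> last char: c


BWT = edd$c


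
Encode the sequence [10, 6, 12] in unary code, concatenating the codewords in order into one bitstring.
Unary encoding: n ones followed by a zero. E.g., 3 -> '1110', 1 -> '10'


Encode each number as n ones followed by a terminating 0:
  10 -> 11111111110 (11 bits)
  6 -> 1111110 (7 bits)
  12 -> 1111111111110 (13 bits)
Total length = 11 + 7 + 13 = 31 bits.

Unary([10, 6, 12]) = 1111111111011111101111111111110 (31 bits)


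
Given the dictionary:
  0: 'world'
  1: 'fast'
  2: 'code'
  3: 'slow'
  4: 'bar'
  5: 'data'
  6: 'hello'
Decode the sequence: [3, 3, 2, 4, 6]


Look up each index in the dictionary:
  3 -> 'slow'
  3 -> 'slow'
  2 -> 'code'
  4 -> 'bar'
  6 -> 'hello'

Decoded: "slow slow code bar hello"


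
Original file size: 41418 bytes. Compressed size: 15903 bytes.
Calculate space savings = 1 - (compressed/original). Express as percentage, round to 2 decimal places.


ratio = compressed/original = 15903/41418 = 0.383963
savings = 1 - ratio = 1 - 0.383963 = 0.616037
as a percentage: 0.616037 * 100 = 61.6%

Space savings = 1 - 15903/41418 = 61.6%


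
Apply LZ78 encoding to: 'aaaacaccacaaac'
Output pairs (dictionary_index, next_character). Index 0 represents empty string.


LZ78 encoding steps:
Dictionary: {0: ''}
Step 1: w='' (idx 0), next='a' -> output (0, 'a'), add 'a' as idx 1
Step 2: w='a' (idx 1), next='a' -> output (1, 'a'), add 'aa' as idx 2
Step 3: w='a' (idx 1), next='c' -> output (1, 'c'), add 'ac' as idx 3
Step 4: w='ac' (idx 3), next='c' -> output (3, 'c'), add 'acc' as idx 4
Step 5: w='ac' (idx 3), next='a' -> output (3, 'a'), add 'aca' as idx 5
Step 6: w='aa' (idx 2), next='c' -> output (2, 'c'), add 'aac' as idx 6


Encoded: [(0, 'a'), (1, 'a'), (1, 'c'), (3, 'c'), (3, 'a'), (2, 'c')]


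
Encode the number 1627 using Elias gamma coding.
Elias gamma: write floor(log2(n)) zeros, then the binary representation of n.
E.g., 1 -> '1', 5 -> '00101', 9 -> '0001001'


num_bits = floor(log2(1627)) + 1 = 11
leading_zeros = num_bits - 1 = 10
binary(1627) = 11001011011

Elias gamma(1627) = '0000000000' + '11001011011' = 000000000011001011011 (21 bits)


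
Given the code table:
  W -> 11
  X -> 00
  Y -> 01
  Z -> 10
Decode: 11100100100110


Decoding:
11 -> W
10 -> Z
01 -> Y
00 -> X
10 -> Z
01 -> Y
10 -> Z


Result: WZYXZYZ


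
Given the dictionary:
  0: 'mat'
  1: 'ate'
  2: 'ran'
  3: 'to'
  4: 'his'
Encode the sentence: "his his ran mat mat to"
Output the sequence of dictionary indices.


Look up each word in the dictionary:
  'his' -> 4
  'his' -> 4
  'ran' -> 2
  'mat' -> 0
  'mat' -> 0
  'to' -> 3

Encoded: [4, 4, 2, 0, 0, 3]


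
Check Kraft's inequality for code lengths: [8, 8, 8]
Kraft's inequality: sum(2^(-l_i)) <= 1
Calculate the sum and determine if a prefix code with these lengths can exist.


Sum = 2^(-8) + 2^(-8) + 2^(-8)
    = 0.00390625 + 0.00390625 + 0.00390625
    = 3/256 = 0.01171875
Since 0.01171875 <= 1, Kraft's inequality IS satisfied.
A prefix code with these lengths CAN exist.

Kraft sum = 0.01171875. Satisfied.


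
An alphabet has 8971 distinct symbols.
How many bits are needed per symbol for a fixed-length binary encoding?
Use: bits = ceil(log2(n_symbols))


log2(8971) = 13.1311
Bracket: 2^13 = 8192 < 8971 <= 2^14 = 16384
So ceil(log2(8971)) = 14

bits = ceil(log2(8971)) = ceil(13.1311) = 14 bits


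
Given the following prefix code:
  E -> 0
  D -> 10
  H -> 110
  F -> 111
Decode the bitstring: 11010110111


Decoding step by step:
Bits 110 -> H
Bits 10 -> D
Bits 110 -> H
Bits 111 -> F


Decoded message: HDHF


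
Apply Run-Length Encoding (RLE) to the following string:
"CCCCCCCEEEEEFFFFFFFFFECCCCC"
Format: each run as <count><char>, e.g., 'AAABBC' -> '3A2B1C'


Scanning runs left to right:
  i=0: run of 'C' x 7 -> '7C'
  i=7: run of 'E' x 5 -> '5E'
  i=12: run of 'F' x 9 -> '9F'
  i=21: run of 'E' x 1 -> '1E'
  i=22: run of 'C' x 5 -> '5C'

RLE = 7C5E9F1E5C


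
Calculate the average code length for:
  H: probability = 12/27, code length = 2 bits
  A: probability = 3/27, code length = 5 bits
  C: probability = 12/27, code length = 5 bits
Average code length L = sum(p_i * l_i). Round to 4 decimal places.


Weighted contributions p_i * l_i:
  H: (12/27) * 2 = 24/27
  A: (3/27) * 5 = 15/27
  C: (12/27) * 5 = 60/27
Sum = (24 + 15 + 60)/27 = 99/27

L = 99/27 = 3.6667 bits/symbol


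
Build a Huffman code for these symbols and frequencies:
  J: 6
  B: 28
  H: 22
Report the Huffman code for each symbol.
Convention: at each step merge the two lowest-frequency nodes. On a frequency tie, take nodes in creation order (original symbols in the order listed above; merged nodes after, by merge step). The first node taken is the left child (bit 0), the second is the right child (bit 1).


Huffman tree construction:
Step 1: Merge J(6) + H(22) = 28
Step 2: Merge B(28) + (J+H)(28) = 56
Read each symbol's code off the tree from the root (left child = 0, right child = 1).

Codes:
  J: 10 (length 2)
  B: 0 (length 1)
  H: 11 (length 2)
Average code length: 84/56 = 1.5000 bits/symbol


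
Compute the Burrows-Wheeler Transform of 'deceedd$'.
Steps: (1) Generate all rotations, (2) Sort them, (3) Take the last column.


Rotations (sorted):
  0: $deceedd -> last char: d
  1: ceedd$de -> last char: e
  2: d$deceed -> last char: d
  3: dd$decee -> last char: e
  4: deceedd$ -> last char: $
  5: eceedd$d -> last char: d
  6: edd$dece -> last char: e
  7: eedd$dec -> last char: c


BWT = dede$dec


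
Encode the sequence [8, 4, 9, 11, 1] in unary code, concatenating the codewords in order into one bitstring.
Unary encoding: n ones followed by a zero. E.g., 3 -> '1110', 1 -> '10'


Encode each number as n ones followed by a terminating 0:
  8 -> 111111110 (9 bits)
  4 -> 11110 (5 bits)
  9 -> 1111111110 (10 bits)
  11 -> 111111111110 (12 bits)
  1 -> 10 (2 bits)
Total length = 9 + 5 + 10 + 12 + 2 = 38 bits.

Unary([8, 4, 9, 11, 1]) = 11111111011110111111111011111111111010 (38 bits)


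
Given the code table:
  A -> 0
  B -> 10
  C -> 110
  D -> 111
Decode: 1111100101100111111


Decoding:
111 -> D
110 -> C
0 -> A
10 -> B
110 -> C
0 -> A
111 -> D
111 -> D


Result: DCABCADD


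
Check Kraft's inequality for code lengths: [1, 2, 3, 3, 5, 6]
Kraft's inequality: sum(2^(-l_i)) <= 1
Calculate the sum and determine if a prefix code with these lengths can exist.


Sum = 2^(-1) + 2^(-2) + 2^(-3) + 2^(-3) + 2^(-5) + 2^(-6)
    = 0.5 + 0.25 + 0.125 + 0.125 + 0.03125 + 0.015625
    = 67/64 = 1.046875
Since 1.046875 > 1, Kraft's inequality is NOT satisfied.
A prefix code with these lengths CANNOT exist.

Kraft sum = 1.046875. Not satisfied.


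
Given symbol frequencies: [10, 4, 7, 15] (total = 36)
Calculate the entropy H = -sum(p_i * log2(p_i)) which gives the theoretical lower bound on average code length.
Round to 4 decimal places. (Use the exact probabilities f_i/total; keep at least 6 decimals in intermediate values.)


Per-symbol terms -p_i * log2(p_i) with p_i = f_i/36:
  p = 10/36 = 0.277778: log2(p) = -1.847997, -p*log2(p) = 0.513332
  p = 4/36 = 0.111111: log2(p) = -3.169925, -p*log2(p) = 0.352214
  p = 7/36 = 0.194444: log2(p) = -2.362570, -p*log2(p) = 0.459389
  p = 15/36 = 0.416667: log2(p) = -1.263034, -p*log2(p) = 0.526264
H = 0.513332 + 0.352214 + 0.459389 + 0.526264 = 1.851199

H = 1.8512 bits/symbol


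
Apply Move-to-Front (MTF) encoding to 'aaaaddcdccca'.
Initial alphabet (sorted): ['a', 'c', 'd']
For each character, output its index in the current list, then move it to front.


MTF encoding:
'a': index 0 in ['a', 'c', 'd'] -> ['a', 'c', 'd']
'a': index 0 in ['a', 'c', 'd'] -> ['a', 'c', 'd']
'a': index 0 in ['a', 'c', 'd'] -> ['a', 'c', 'd']
'a': index 0 in ['a', 'c', 'd'] -> ['a', 'c', 'd']
'd': index 2 in ['a', 'c', 'd'] -> ['d', 'a', 'c']
'd': index 0 in ['d', 'a', 'c'] -> ['d', 'a', 'c']
'c': index 2 in ['d', 'a', 'c'] -> ['c', 'd', 'a']
'd': index 1 in ['c', 'd', 'a'] -> ['d', 'c', 'a']
'c': index 1 in ['d', 'c', 'a'] -> ['c', 'd', 'a']
'c': index 0 in ['c', 'd', 'a'] -> ['c', 'd', 'a']
'c': index 0 in ['c', 'd', 'a'] -> ['c', 'd', 'a']
'a': index 2 in ['c', 'd', 'a'] -> ['a', 'c', 'd']


Output: [0, 0, 0, 0, 2, 0, 2, 1, 1, 0, 0, 2]


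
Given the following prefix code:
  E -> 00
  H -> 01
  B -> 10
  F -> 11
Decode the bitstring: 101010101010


Decoding step by step:
Bits 10 -> B
Bits 10 -> B
Bits 10 -> B
Bits 10 -> B
Bits 10 -> B
Bits 10 -> B


Decoded message: BBBBBB


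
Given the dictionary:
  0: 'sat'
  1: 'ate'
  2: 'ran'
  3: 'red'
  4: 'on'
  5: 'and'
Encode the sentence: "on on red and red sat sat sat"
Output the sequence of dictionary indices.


Look up each word in the dictionary:
  'on' -> 4
  'on' -> 4
  'red' -> 3
  'and' -> 5
  'red' -> 3
  'sat' -> 0
  'sat' -> 0
  'sat' -> 0

Encoded: [4, 4, 3, 5, 3, 0, 0, 0]


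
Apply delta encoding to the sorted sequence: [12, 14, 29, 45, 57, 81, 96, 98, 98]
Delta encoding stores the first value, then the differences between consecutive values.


First value: 12
Deltas:
  14 - 12 = 2
  29 - 14 = 15
  45 - 29 = 16
  57 - 45 = 12
  81 - 57 = 24
  96 - 81 = 15
  98 - 96 = 2
  98 - 98 = 0


Delta encoded: [12, 2, 15, 16, 12, 24, 15, 2, 0]


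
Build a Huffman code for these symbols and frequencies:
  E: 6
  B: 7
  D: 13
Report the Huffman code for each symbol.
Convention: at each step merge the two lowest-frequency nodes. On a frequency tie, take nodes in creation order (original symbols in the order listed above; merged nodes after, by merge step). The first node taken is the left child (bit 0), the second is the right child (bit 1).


Huffman tree construction:
Step 1: Merge E(6) + B(7) = 13
Step 2: Merge D(13) + (E+B)(13) = 26
Read each symbol's code off the tree from the root (left child = 0, right child = 1).

Codes:
  E: 10 (length 2)
  B: 11 (length 2)
  D: 0 (length 1)
Average code length: 39/26 = 1.5000 bits/symbol


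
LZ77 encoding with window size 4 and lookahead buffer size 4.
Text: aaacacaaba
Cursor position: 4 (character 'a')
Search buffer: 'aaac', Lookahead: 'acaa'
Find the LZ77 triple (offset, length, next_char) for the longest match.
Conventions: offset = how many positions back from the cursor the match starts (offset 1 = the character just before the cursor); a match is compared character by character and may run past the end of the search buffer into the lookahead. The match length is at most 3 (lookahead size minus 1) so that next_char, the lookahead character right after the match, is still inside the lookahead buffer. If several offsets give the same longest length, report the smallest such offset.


Try each offset into the search buffer:
  offset=1 (pos 3, char 'c'): match length 0
  offset=2 (pos 2, char 'a'): match length 3
  offset=3 (pos 1, char 'a'): match length 1
  offset=4 (pos 0, char 'a'): match length 1
Longest match has length 3 at offset 2.
next_char = character at position 4 + 3 = 7 -> 'a'

Best match: offset=2, length=3 (matching 'aca' starting at position 2)
LZ77 triple: (2, 3, 'a')


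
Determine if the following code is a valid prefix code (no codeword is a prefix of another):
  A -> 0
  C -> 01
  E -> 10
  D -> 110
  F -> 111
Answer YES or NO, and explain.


Checking each pair (does one codeword prefix another?):
  A='0' vs C='01': prefix -- VIOLATION

NO -- this is NOT a valid prefix code. A (0) is a prefix of C (01).


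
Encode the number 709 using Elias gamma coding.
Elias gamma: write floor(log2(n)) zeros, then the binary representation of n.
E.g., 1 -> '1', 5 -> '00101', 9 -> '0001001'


num_bits = floor(log2(709)) + 1 = 10
leading_zeros = num_bits - 1 = 9
binary(709) = 1011000101

Elias gamma(709) = '000000000' + '1011000101' = 0000000001011000101 (19 bits)


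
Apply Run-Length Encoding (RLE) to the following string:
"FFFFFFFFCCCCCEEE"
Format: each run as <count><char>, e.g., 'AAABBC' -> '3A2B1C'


Scanning runs left to right:
  i=0: run of 'F' x 8 -> '8F'
  i=8: run of 'C' x 5 -> '5C'
  i=13: run of 'E' x 3 -> '3E'

RLE = 8F5C3E


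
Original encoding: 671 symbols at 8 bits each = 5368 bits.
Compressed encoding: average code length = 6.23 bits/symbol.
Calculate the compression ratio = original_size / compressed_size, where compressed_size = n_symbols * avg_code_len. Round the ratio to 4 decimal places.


original_size = n_symbols * orig_bits = 671 * 8 = 5368 bits
compressed_size = n_symbols * avg_code_len = 671 * 6.23 = 4180.33 bits
ratio = original_size / compressed_size = 5368 / 4180.33 = 1.2841

Compression ratio = 1.2841


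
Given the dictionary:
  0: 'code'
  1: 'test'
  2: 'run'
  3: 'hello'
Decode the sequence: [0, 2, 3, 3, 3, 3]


Look up each index in the dictionary:
  0 -> 'code'
  2 -> 'run'
  3 -> 'hello'
  3 -> 'hello'
  3 -> 'hello'
  3 -> 'hello'

Decoded: "code run hello hello hello hello"


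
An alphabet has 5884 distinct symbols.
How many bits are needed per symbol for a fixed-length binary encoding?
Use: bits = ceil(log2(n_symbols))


log2(5884) = 12.5226
Bracket: 2^12 = 4096 < 5884 <= 2^13 = 8192
So ceil(log2(5884)) = 13

bits = ceil(log2(5884)) = ceil(12.5226) = 13 bits


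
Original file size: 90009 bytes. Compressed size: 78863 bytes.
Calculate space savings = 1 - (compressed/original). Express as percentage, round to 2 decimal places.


ratio = compressed/original = 78863/90009 = 0.876168
savings = 1 - ratio = 1 - 0.876168 = 0.123832
as a percentage: 0.123832 * 100 = 12.38%

Space savings = 1 - 78863/90009 = 12.38%


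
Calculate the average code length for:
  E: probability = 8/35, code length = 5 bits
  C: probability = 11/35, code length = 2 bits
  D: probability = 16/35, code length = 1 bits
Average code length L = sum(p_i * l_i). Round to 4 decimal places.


Weighted contributions p_i * l_i:
  E: (8/35) * 5 = 40/35
  C: (11/35) * 2 = 22/35
  D: (16/35) * 1 = 16/35
Sum = (40 + 22 + 16)/35 = 78/35

L = 78/35 = 2.2286 bits/symbol


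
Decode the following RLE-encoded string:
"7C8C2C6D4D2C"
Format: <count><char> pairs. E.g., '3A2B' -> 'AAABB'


Expanding each <count><char> pair:
  7C -> 'CCCCCCC'
  8C -> 'CCCCCCCC'
  2C -> 'CC'
  6D -> 'DDDDDD'
  4D -> 'DDDD'
  2C -> 'CC'

Decoded = CCCCCCCCCCCCCCCCCDDDDDDDDDDCC


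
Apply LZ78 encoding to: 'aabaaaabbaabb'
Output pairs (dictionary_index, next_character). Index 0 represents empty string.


LZ78 encoding steps:
Dictionary: {0: ''}
Step 1: w='' (idx 0), next='a' -> output (0, 'a'), add 'a' as idx 1
Step 2: w='a' (idx 1), next='b' -> output (1, 'b'), add 'ab' as idx 2
Step 3: w='a' (idx 1), next='a' -> output (1, 'a'), add 'aa' as idx 3
Step 4: w='aa' (idx 3), next='b' -> output (3, 'b'), add 'aab' as idx 4
Step 5: w='' (idx 0), next='b' -> output (0, 'b'), add 'b' as idx 5
Step 6: w='aab' (idx 4), next='b' -> output (4, 'b'), add 'aabb' as idx 6


Encoded: [(0, 'a'), (1, 'b'), (1, 'a'), (3, 'b'), (0, 'b'), (4, 'b')]


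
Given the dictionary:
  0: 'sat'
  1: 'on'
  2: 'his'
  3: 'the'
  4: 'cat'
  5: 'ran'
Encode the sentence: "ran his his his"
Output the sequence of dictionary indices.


Look up each word in the dictionary:
  'ran' -> 5
  'his' -> 2
  'his' -> 2
  'his' -> 2

Encoded: [5, 2, 2, 2]


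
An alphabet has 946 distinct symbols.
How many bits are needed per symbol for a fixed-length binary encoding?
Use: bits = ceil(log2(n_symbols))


log2(946) = 9.8857
Bracket: 2^9 = 512 < 946 <= 2^10 = 1024
So ceil(log2(946)) = 10

bits = ceil(log2(946)) = ceil(9.8857) = 10 bits


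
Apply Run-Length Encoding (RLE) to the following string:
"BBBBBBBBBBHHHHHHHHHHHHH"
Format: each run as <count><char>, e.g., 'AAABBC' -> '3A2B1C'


Scanning runs left to right:
  i=0: run of 'B' x 10 -> '10B'
  i=10: run of 'H' x 13 -> '13H'

RLE = 10B13H


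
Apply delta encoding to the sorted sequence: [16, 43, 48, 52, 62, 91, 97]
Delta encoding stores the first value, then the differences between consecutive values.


First value: 16
Deltas:
  43 - 16 = 27
  48 - 43 = 5
  52 - 48 = 4
  62 - 52 = 10
  91 - 62 = 29
  97 - 91 = 6


Delta encoded: [16, 27, 5, 4, 10, 29, 6]


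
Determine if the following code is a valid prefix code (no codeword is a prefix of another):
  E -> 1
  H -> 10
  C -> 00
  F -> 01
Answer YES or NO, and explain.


Checking each pair (does one codeword prefix another?):
  E='1' vs H='10': prefix -- VIOLATION

NO -- this is NOT a valid prefix code. E (1) is a prefix of H (10).


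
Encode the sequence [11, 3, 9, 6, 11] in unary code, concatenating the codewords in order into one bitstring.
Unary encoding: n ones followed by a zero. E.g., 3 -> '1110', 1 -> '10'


Encode each number as n ones followed by a terminating 0:
  11 -> 111111111110 (12 bits)
  3 -> 1110 (4 bits)
  9 -> 1111111110 (10 bits)
  6 -> 1111110 (7 bits)
  11 -> 111111111110 (12 bits)
Total length = 12 + 4 + 10 + 7 + 12 = 45 bits.

Unary([11, 3, 9, 6, 11]) = 111111111110111011111111101111110111111111110 (45 bits)


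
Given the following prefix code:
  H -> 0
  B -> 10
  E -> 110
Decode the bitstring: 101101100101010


Decoding step by step:
Bits 10 -> B
Bits 110 -> E
Bits 110 -> E
Bits 0 -> H
Bits 10 -> B
Bits 10 -> B
Bits 10 -> B


Decoded message: BEEHBBB


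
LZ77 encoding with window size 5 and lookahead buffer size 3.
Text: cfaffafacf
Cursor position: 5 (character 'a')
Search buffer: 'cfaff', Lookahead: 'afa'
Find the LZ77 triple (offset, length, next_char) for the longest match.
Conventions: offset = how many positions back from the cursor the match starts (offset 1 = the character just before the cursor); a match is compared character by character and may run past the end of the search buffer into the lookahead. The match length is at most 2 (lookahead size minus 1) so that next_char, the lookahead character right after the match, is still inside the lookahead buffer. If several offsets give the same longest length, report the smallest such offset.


Try each offset into the search buffer:
  offset=1 (pos 4, char 'f'): match length 0
  offset=2 (pos 3, char 'f'): match length 0
  offset=3 (pos 2, char 'a'): match length 2
  offset=4 (pos 1, char 'f'): match length 0
  offset=5 (pos 0, char 'c'): match length 0
Longest match has length 2 at offset 3.
next_char = character at position 5 + 2 = 7 -> 'a'

Best match: offset=3, length=2 (matching 'af' starting at position 2)
LZ77 triple: (3, 2, 'a')


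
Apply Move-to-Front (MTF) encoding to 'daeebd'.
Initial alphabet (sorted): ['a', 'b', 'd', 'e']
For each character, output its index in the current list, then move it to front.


MTF encoding:
'd': index 2 in ['a', 'b', 'd', 'e'] -> ['d', 'a', 'b', 'e']
'a': index 1 in ['d', 'a', 'b', 'e'] -> ['a', 'd', 'b', 'e']
'e': index 3 in ['a', 'd', 'b', 'e'] -> ['e', 'a', 'd', 'b']
'e': index 0 in ['e', 'a', 'd', 'b'] -> ['e', 'a', 'd', 'b']
'b': index 3 in ['e', 'a', 'd', 'b'] -> ['b', 'e', 'a', 'd']
'd': index 3 in ['b', 'e', 'a', 'd'] -> ['d', 'b', 'e', 'a']


Output: [2, 1, 3, 0, 3, 3]


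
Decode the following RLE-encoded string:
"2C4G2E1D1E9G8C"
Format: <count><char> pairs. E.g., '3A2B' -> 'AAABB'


Expanding each <count><char> pair:
  2C -> 'CC'
  4G -> 'GGGG'
  2E -> 'EE'
  1D -> 'D'
  1E -> 'E'
  9G -> 'GGGGGGGGG'
  8C -> 'CCCCCCCC'

Decoded = CCGGGGEEDEGGGGGGGGGCCCCCCCC


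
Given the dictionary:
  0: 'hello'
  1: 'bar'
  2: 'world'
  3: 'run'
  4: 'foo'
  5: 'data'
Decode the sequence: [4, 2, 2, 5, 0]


Look up each index in the dictionary:
  4 -> 'foo'
  2 -> 'world'
  2 -> 'world'
  5 -> 'data'
  0 -> 'hello'

Decoded: "foo world world data hello"


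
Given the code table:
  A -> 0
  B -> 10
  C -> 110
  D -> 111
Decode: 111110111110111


Decoding:
111 -> D
110 -> C
111 -> D
110 -> C
111 -> D


Result: DCDCD


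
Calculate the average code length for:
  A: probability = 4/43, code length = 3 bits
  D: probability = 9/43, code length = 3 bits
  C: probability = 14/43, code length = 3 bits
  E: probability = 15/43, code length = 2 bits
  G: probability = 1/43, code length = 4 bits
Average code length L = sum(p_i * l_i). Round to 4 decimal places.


Weighted contributions p_i * l_i:
  A: (4/43) * 3 = 12/43
  D: (9/43) * 3 = 27/43
  C: (14/43) * 3 = 42/43
  E: (15/43) * 2 = 30/43
  G: (1/43) * 4 = 4/43
Sum = (12 + 27 + 42 + 30 + 4)/43 = 115/43

L = 115/43 = 2.6744 bits/symbol


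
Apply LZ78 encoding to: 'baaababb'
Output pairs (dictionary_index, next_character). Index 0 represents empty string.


LZ78 encoding steps:
Dictionary: {0: ''}
Step 1: w='' (idx 0), next='b' -> output (0, 'b'), add 'b' as idx 1
Step 2: w='' (idx 0), next='a' -> output (0, 'a'), add 'a' as idx 2
Step 3: w='a' (idx 2), next='a' -> output (2, 'a'), add 'aa' as idx 3
Step 4: w='b' (idx 1), next='a' -> output (1, 'a'), add 'ba' as idx 4
Step 5: w='b' (idx 1), next='b' -> output (1, 'b'), add 'bb' as idx 5


Encoded: [(0, 'b'), (0, 'a'), (2, 'a'), (1, 'a'), (1, 'b')]


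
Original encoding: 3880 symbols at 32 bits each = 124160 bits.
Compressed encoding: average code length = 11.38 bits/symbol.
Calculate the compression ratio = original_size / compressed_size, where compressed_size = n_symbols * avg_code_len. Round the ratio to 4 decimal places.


original_size = n_symbols * orig_bits = 3880 * 32 = 124160 bits
compressed_size = n_symbols * avg_code_len = 3880 * 11.38 = 44154.4 bits
ratio = original_size / compressed_size = 124160 / 44154.4 = 2.812

Compression ratio = 2.812


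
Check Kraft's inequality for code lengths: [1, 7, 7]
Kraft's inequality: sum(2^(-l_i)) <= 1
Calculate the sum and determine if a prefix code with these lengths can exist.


Sum = 2^(-1) + 2^(-7) + 2^(-7)
    = 0.5 + 0.0078125 + 0.0078125
    = 66/128 = 0.515625
Since 0.515625 <= 1, Kraft's inequality IS satisfied.
A prefix code with these lengths CAN exist.

Kraft sum = 0.515625. Satisfied.


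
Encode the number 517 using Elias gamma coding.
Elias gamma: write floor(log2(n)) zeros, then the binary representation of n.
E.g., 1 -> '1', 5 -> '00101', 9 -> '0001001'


num_bits = floor(log2(517)) + 1 = 10
leading_zeros = num_bits - 1 = 9
binary(517) = 1000000101

Elias gamma(517) = '000000000' + '1000000101' = 0000000001000000101 (19 bits)


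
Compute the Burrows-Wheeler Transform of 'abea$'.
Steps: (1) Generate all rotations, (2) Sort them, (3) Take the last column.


Rotations (sorted):
  0: $abea -> last char: a
  1: a$abe -> last char: e
  2: abea$ -> last char: $
  3: bea$a -> last char: a
  4: ea$ab -> last char: b


BWT = ae$ab


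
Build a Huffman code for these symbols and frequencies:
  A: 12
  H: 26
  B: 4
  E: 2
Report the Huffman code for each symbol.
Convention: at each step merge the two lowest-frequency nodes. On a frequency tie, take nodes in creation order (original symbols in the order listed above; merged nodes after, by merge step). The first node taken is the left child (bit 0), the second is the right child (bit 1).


Huffman tree construction:
Step 1: Merge E(2) + B(4) = 6
Step 2: Merge (E+B)(6) + A(12) = 18
Step 3: Merge ((E+B)+A)(18) + H(26) = 44
Read each symbol's code off the tree from the root (left child = 0, right child = 1).

Codes:
  A: 01 (length 2)
  H: 1 (length 1)
  B: 001 (length 3)
  E: 000 (length 3)
Average code length: 68/44 = 1.5455 bits/symbol


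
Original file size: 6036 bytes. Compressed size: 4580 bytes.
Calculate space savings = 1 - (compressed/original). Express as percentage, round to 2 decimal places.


ratio = compressed/original = 4580/6036 = 0.758781
savings = 1 - ratio = 1 - 0.758781 = 0.241219
as a percentage: 0.241219 * 100 = 24.12%

Space savings = 1 - 4580/6036 = 24.12%


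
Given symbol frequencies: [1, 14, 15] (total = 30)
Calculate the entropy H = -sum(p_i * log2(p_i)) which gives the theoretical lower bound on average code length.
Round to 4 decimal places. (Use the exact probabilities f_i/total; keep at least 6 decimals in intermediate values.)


Per-symbol terms -p_i * log2(p_i) with p_i = f_i/30:
  p = 1/30 = 0.033333: log2(p) = -4.906891, -p*log2(p) = 0.163563
  p = 14/30 = 0.466667: log2(p) = -1.099536, -p*log2(p) = 0.513117
  p = 15/30 = 0.500000: log2(p) = -1.000000, -p*log2(p) = 0.500000
H = 0.163563 + 0.513117 + 0.500000 = 1.176680

H = 1.1767 bits/symbol


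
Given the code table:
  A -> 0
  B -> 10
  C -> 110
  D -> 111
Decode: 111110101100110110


Decoding:
111 -> D
110 -> C
10 -> B
110 -> C
0 -> A
110 -> C
110 -> C


Result: DCBCACC


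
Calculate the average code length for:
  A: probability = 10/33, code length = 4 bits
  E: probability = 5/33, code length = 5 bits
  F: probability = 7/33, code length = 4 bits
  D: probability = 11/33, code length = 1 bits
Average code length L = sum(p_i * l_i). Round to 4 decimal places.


Weighted contributions p_i * l_i:
  A: (10/33) * 4 = 40/33
  E: (5/33) * 5 = 25/33
  F: (7/33) * 4 = 28/33
  D: (11/33) * 1 = 11/33
Sum = (40 + 25 + 28 + 11)/33 = 104/33

L = 104/33 = 3.1515 bits/symbol


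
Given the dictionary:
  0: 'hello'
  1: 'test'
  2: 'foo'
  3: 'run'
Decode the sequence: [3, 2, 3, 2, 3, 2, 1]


Look up each index in the dictionary:
  3 -> 'run'
  2 -> 'foo'
  3 -> 'run'
  2 -> 'foo'
  3 -> 'run'
  2 -> 'foo'
  1 -> 'test'

Decoded: "run foo run foo run foo test"


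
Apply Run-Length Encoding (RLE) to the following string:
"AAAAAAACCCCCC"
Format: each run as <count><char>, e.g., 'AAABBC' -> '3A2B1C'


Scanning runs left to right:
  i=0: run of 'A' x 7 -> '7A'
  i=7: run of 'C' x 6 -> '6C'

RLE = 7A6C


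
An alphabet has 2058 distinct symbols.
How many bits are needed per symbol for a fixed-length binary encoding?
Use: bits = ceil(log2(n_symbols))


log2(2058) = 11.007
Bracket: 2^11 = 2048 < 2058 <= 2^12 = 4096
So ceil(log2(2058)) = 12

bits = ceil(log2(2058)) = ceil(11.007) = 12 bits


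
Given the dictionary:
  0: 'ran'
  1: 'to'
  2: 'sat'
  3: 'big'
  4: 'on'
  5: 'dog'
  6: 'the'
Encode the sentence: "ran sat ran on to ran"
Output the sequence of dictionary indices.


Look up each word in the dictionary:
  'ran' -> 0
  'sat' -> 2
  'ran' -> 0
  'on' -> 4
  'to' -> 1
  'ran' -> 0

Encoded: [0, 2, 0, 4, 1, 0]


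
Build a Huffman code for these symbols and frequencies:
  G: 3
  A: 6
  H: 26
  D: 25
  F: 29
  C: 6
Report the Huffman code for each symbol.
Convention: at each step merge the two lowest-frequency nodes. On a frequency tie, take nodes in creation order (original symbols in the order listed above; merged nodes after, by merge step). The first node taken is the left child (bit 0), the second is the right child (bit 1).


Huffman tree construction:
Step 1: Merge G(3) + A(6) = 9
Step 2: Merge C(6) + (G+A)(9) = 15
Step 3: Merge (C+(G+A))(15) + D(25) = 40
Step 4: Merge H(26) + F(29) = 55
Step 5: Merge ((C+(G+A))+D)(40) + (H+F)(55) = 95
Read each symbol's code off the tree from the root (left child = 0, right child = 1).

Codes:
  G: 0010 (length 4)
  A: 0011 (length 4)
  H: 10 (length 2)
  D: 01 (length 2)
  F: 11 (length 2)
  C: 000 (length 3)
Average code length: 214/95 = 2.2526 bits/symbol


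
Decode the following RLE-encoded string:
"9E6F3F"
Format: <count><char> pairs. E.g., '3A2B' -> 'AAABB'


Expanding each <count><char> pair:
  9E -> 'EEEEEEEEE'
  6F -> 'FFFFFF'
  3F -> 'FFF'

Decoded = EEEEEEEEEFFFFFFFFF


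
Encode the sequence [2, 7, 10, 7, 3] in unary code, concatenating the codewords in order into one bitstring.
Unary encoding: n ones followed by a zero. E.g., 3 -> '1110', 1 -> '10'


Encode each number as n ones followed by a terminating 0:
  2 -> 110 (3 bits)
  7 -> 11111110 (8 bits)
  10 -> 11111111110 (11 bits)
  7 -> 11111110 (8 bits)
  3 -> 1110 (4 bits)
Total length = 3 + 8 + 11 + 8 + 4 = 34 bits.

Unary([2, 7, 10, 7, 3]) = 1101111111011111111110111111101110 (34 bits)


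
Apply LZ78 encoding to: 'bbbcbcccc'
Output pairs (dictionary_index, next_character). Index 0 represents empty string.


LZ78 encoding steps:
Dictionary: {0: ''}
Step 1: w='' (idx 0), next='b' -> output (0, 'b'), add 'b' as idx 1
Step 2: w='b' (idx 1), next='b' -> output (1, 'b'), add 'bb' as idx 2
Step 3: w='' (idx 0), next='c' -> output (0, 'c'), add 'c' as idx 3
Step 4: w='b' (idx 1), next='c' -> output (1, 'c'), add 'bc' as idx 4
Step 5: w='c' (idx 3), next='c' -> output (3, 'c'), add 'cc' as idx 5
Step 6: w='c' (idx 3), end of input -> output (3, '')


Encoded: [(0, 'b'), (1, 'b'), (0, 'c'), (1, 'c'), (3, 'c'), (3, '')]


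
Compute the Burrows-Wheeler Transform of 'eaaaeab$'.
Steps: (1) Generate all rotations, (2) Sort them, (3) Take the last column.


Rotations (sorted):
  0: $eaaaeab -> last char: b
  1: aaaeab$e -> last char: e
  2: aaeab$ea -> last char: a
  3: ab$eaaae -> last char: e
  4: aeab$eaa -> last char: a
  5: b$eaaaea -> last char: a
  6: eaaaeab$ -> last char: $
  7: eab$eaaa -> last char: a


BWT = beaeaa$a


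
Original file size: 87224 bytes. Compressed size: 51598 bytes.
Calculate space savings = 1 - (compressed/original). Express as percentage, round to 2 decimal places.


ratio = compressed/original = 51598/87224 = 0.591557
savings = 1 - ratio = 1 - 0.591557 = 0.408443
as a percentage: 0.408443 * 100 = 40.84%

Space savings = 1 - 51598/87224 = 40.84%


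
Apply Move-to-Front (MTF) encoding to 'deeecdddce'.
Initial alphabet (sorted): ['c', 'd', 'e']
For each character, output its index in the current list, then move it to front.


MTF encoding:
'd': index 1 in ['c', 'd', 'e'] -> ['d', 'c', 'e']
'e': index 2 in ['d', 'c', 'e'] -> ['e', 'd', 'c']
'e': index 0 in ['e', 'd', 'c'] -> ['e', 'd', 'c']
'e': index 0 in ['e', 'd', 'c'] -> ['e', 'd', 'c']
'c': index 2 in ['e', 'd', 'c'] -> ['c', 'e', 'd']
'd': index 2 in ['c', 'e', 'd'] -> ['d', 'c', 'e']
'd': index 0 in ['d', 'c', 'e'] -> ['d', 'c', 'e']
'd': index 0 in ['d', 'c', 'e'] -> ['d', 'c', 'e']
'c': index 1 in ['d', 'c', 'e'] -> ['c', 'd', 'e']
'e': index 2 in ['c', 'd', 'e'] -> ['e', 'c', 'd']


Output: [1, 2, 0, 0, 2, 2, 0, 0, 1, 2]


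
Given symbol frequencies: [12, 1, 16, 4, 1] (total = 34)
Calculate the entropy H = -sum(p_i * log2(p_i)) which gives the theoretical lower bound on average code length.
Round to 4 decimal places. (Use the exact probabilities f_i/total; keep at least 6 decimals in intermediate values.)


Per-symbol terms -p_i * log2(p_i) with p_i = f_i/34:
  p = 12/34 = 0.352941: log2(p) = -1.502500, -p*log2(p) = 0.530294
  p = 1/34 = 0.029412: log2(p) = -5.087463, -p*log2(p) = 0.149631
  p = 16/34 = 0.470588: log2(p) = -1.087463, -p*log2(p) = 0.511747
  p = 4/34 = 0.117647: log2(p) = -3.087463, -p*log2(p) = 0.363231
  p = 1/34 = 0.029412: log2(p) = -5.087463, -p*log2(p) = 0.149631
H = 0.530294 + 0.149631 + 0.511747 + 0.363231 + 0.149631 = 1.704534

H = 1.7045 bits/symbol


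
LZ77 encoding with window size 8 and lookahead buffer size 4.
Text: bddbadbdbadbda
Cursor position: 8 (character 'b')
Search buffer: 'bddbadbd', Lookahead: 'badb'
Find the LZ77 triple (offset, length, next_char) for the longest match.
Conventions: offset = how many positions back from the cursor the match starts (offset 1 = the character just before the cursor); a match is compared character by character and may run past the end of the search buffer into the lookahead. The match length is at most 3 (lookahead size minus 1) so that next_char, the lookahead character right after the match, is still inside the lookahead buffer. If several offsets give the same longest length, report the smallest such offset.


Try each offset into the search buffer:
  offset=1 (pos 7, char 'd'): match length 0
  offset=2 (pos 6, char 'b'): match length 1
  offset=3 (pos 5, char 'd'): match length 0
  offset=4 (pos 4, char 'a'): match length 0
  offset=5 (pos 3, char 'b'): match length 3
  offset=6 (pos 2, char 'd'): match length 0
  offset=7 (pos 1, char 'd'): match length 0
  offset=8 (pos 0, char 'b'): match length 1
Longest match has length 3 at offset 5.
next_char = character at position 8 + 3 = 11 -> 'b'

Best match: offset=5, length=3 (matching 'bad' starting at position 3)
LZ77 triple: (5, 3, 'b')


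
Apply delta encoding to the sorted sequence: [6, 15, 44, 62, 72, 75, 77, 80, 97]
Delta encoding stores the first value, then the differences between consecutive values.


First value: 6
Deltas:
  15 - 6 = 9
  44 - 15 = 29
  62 - 44 = 18
  72 - 62 = 10
  75 - 72 = 3
  77 - 75 = 2
  80 - 77 = 3
  97 - 80 = 17


Delta encoded: [6, 9, 29, 18, 10, 3, 2, 3, 17]


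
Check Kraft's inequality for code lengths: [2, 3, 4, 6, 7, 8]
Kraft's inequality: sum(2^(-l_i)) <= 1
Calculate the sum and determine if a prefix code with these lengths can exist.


Sum = 2^(-2) + 2^(-3) + 2^(-4) + 2^(-6) + 2^(-7) + 2^(-8)
    = 0.25 + 0.125 + 0.0625 + 0.015625 + 0.0078125 + 0.00390625
    = 119/256 = 0.46484375
Since 0.46484375 <= 1, Kraft's inequality IS satisfied.
A prefix code with these lengths CAN exist.

Kraft sum = 0.46484375. Satisfied.


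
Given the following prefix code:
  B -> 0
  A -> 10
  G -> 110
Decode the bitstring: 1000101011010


Decoding step by step:
Bits 10 -> A
Bits 0 -> B
Bits 0 -> B
Bits 10 -> A
Bits 10 -> A
Bits 110 -> G
Bits 10 -> A


Decoded message: ABBAAGA


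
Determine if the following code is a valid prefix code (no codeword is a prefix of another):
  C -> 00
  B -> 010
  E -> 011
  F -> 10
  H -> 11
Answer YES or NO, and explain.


Checking each pair (does one codeword prefix another?):
  C='00' vs B='010': no prefix
  C='00' vs E='011': no prefix
  C='00' vs F='10': no prefix
  C='00' vs H='11': no prefix
  B='010' vs C='00': no prefix
  B='010' vs E='011': no prefix
  B='010' vs F='10': no prefix
  B='010' vs H='11': no prefix
  E='011' vs C='00': no prefix
  E='011' vs B='010': no prefix
  E='011' vs F='10': no prefix
  E='011' vs H='11': no prefix
  F='10' vs C='00': no prefix
  F='10' vs B='010': no prefix
  F='10' vs E='011': no prefix
  F='10' vs H='11': no prefix
  H='11' vs C='00': no prefix
  H='11' vs B='010': no prefix
  H='11' vs E='011': no prefix
  H='11' vs F='10': no prefix
No violation found over all pairs.

YES -- this is a valid prefix code. No codeword is a prefix of any other codeword.


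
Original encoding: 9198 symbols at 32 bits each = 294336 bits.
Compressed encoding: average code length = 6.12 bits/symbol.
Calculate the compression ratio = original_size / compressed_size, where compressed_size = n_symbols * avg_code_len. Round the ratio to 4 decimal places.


original_size = n_symbols * orig_bits = 9198 * 32 = 294336 bits
compressed_size = n_symbols * avg_code_len = 9198 * 6.12 = 56291.76 bits
ratio = original_size / compressed_size = 294336 / 56291.76 = 5.2288

Compression ratio = 5.2288


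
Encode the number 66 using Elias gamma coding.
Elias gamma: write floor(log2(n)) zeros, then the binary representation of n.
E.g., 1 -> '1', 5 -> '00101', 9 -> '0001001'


num_bits = floor(log2(66)) + 1 = 7
leading_zeros = num_bits - 1 = 6
binary(66) = 1000010

Elias gamma(66) = '000000' + '1000010' = 0000001000010 (13 bits)


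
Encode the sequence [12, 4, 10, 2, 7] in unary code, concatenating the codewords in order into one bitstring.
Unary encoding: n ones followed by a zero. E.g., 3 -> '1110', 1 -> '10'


Encode each number as n ones followed by a terminating 0:
  12 -> 1111111111110 (13 bits)
  4 -> 11110 (5 bits)
  10 -> 11111111110 (11 bits)
  2 -> 110 (3 bits)
  7 -> 11111110 (8 bits)
Total length = 13 + 5 + 11 + 3 + 8 = 40 bits.

Unary([12, 4, 10, 2, 7]) = 1111111111110111101111111111011011111110 (40 bits)
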